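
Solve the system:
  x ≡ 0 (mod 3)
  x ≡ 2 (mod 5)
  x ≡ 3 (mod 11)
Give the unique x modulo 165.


Moduli 3, 5, 11 are pairwise coprime; by CRT there is a unique solution modulo M = 3 · 5 · 11 = 165.
Solve pairwise, accumulating the modulus:
  Start with x ≡ 0 (mod 3).
  Combine with x ≡ 2 (mod 5): since gcd(3, 5) = 1, we get a unique residue mod 15.
    Write x = 0 + 3·t and substitute into x ≡ 2 (mod 5): 3·t ≡ 2 − 0 = 2 (mod 5).
    The inverse of 3 mod 5 is 2 (since 3·2 = 6 = 1·5 + 1), so t ≡ 2·2 = 4 ≡ 4 (mod 5).
    Then x = 0 + 3·4 = 12, valid modulo lcm(3, 5) = 15: x ≡ 12 (mod 15).
  Combine with x ≡ 3 (mod 11): since gcd(15, 11) = 1, we get a unique residue mod 165.
    Write x = 12 + 15·t and substitute into x ≡ 3 (mod 11): 15·t ≡ 3 − 12 = -9 (mod 11).
    Reduce coefficients mod 11: 4·t ≡ 2 (mod 11).
    The inverse of 4 mod 11 is 3 (since 4·3 = 12 = 1·11 + 1), so t ≡ 3·2 = 6 ≡ 6 (mod 11).
    Then x = 12 + 15·6 = 102, valid modulo lcm(15, 11) = 165: x ≡ 102 (mod 165).
Verify: 102 mod 3 = 0 ✓, 102 mod 5 = 2 ✓, 102 mod 11 = 3 ✓.

x ≡ 102 (mod 165).


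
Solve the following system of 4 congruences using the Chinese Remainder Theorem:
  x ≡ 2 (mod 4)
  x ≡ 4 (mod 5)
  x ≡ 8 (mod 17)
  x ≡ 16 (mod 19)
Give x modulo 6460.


Product of moduli M = 4 · 5 · 17 · 19 = 6460.
Merge one congruence at a time:
  Start: x ≡ 2 (mod 4).
  Combine with x ≡ 4 (mod 5); new modulus lcm = 20.
    Write x = 2 + 4·t and substitute into x ≡ 4 (mod 5): 4·t ≡ 4 − 2 = 2 (mod 5).
    The inverse of 4 mod 5 is 4 (since 4·4 = 16 = 3·5 + 1), so t ≡ 4·2 = 8 ≡ 3 (mod 5).
    Then x = 2 + 4·3 = 14, valid modulo lcm(4, 5) = 20: x ≡ 14 (mod 20).
  Combine with x ≡ 8 (mod 17); new modulus lcm = 340.
    Write x = 14 + 20·t and substitute into x ≡ 8 (mod 17): 20·t ≡ 8 − 14 = -6 (mod 17).
    Reduce coefficients mod 17: 3·t ≡ 11 (mod 17).
    The inverse of 3 mod 17 is 6 (since 3·6 = 18 = 1·17 + 1), so t ≡ 6·11 = 66 ≡ 15 (mod 17).
    Then x = 14 + 20·15 = 314, valid modulo lcm(20, 17) = 340: x ≡ 314 (mod 340).
  Combine with x ≡ 16 (mod 19); new modulus lcm = 6460.
    Write x = 314 + 340·t and substitute into x ≡ 16 (mod 19): 340·t ≡ 16 − 314 = -298 (mod 19).
    Reduce coefficients mod 19: 17·t ≡ 6 (mod 19).
    The inverse of 17 mod 19 is 9 (since 17·9 = 153 = 8·19 + 1), so t ≡ 9·6 = 54 ≡ 16 (mod 19).
    Then x = 314 + 340·16 = 5754, valid modulo lcm(340, 19) = 6460: x ≡ 5754 (mod 6460).
Verify against each original: 5754 mod 4 = 2, 5754 mod 5 = 4, 5754 mod 17 = 8, 5754 mod 19 = 16.

x ≡ 5754 (mod 6460).


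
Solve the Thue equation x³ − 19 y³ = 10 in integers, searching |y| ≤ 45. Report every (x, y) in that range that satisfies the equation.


The equation is x³ - 19y³ = 10. For fixed y, x³ = 19·y³ + 10, so a solution requires the RHS to be a perfect cube.
Strategy: iterate y from -45 to 45, compute RHS = 19·y³ + 10, and check whether it is a (positive or negative) perfect cube.
Check small values of y:
  y = 0: RHS = 10 is not a perfect cube.
  y = 1: RHS = 29 is not a perfect cube.
  y = -1: RHS = -9 is not a perfect cube.
  y = 2: RHS = 162 is not a perfect cube.
  y = -2: RHS = -142 is not a perfect cube.
  y = 3: RHS = 523 is not a perfect cube.
  y = -3: RHS = -503 is not a perfect cube.
Continuing the search up to |y| = 45 finds no solutions either.
No (x, y) in the scanned range satisfies the equation.

No integer solutions with |y| ≤ 45.


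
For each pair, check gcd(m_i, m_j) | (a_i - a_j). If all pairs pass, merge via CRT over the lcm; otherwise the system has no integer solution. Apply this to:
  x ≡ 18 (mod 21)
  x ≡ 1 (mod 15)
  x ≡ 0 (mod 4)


Moduli 21, 15, 4 are not pairwise coprime, so CRT works modulo lcm(m_i) when all pairwise compatibility conditions hold.
Pairwise compatibility: gcd(m_i, m_j) must divide a_i - a_j for every pair.
Merge one congruence at a time:
  Start: x ≡ 18 (mod 21).
  Combine with x ≡ 1 (mod 15): gcd(21, 15) = 3, and 1 - 18 = -17 is NOT divisible by 3.
    ⇒ system is inconsistent (no integer solution).

No solution (the system is inconsistent).


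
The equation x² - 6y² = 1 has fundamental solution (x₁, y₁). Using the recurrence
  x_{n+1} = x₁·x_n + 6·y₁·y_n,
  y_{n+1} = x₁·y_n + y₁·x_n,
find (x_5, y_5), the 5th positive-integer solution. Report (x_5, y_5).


Step 1: Find the fundamental solution (x₁, y₁) of x² - 6y² = 1.
  Expand √6 as a continued fraction. a₀ = ⌊√6⌋ = 2; iterate m_{k+1} = d_k·a_k − m_k, d_{k+1} = (6 − m_{k+1}²)/d_k, a_{k+1} = ⌊(a₀ + m_{k+1})/d_{k+1}⌋ (starting m₀ = 0, d₀ = 1), with convergents p_k = a_k·p_{k-1} + p_{k-2}, q_k = a_k·q_{k-1} + q_{k-2} (p₋₁ = 1, q₋₁ = 0):
  k = 0: a₀ = 2; p₀/q₀ = 2/1; p₀² − 6·q₀² = 4 − 6 = -2.
  k = 1: m = 2, d = 2, a = ⌊(2 + 2)/2⌋ = 2; p/q = (2·2 + 1)/(2·1 + 0) = 5/2; p² − 6·q² = 25 − 24 = 1.
  The first convergent with p² − 6·q² = 1 gives the fundamental solution (x₁, y₁) = (5, 2).
Step 2: Apply the recurrence (x_{n+1}, y_{n+1}) = (x₁x_n + 6y₁y_n, x₁y_n + y₁x_n) repeatedly.
  From (x_1, y_1) = (5, 2): x_2 = 5·5 + 6·2·2 = 49; y_2 = 5·2 + 2·5 = 20.
  From (x_2, y_2) = (49, 20): x_3 = 5·49 + 6·2·20 = 485; y_3 = 5·20 + 2·49 = 198.
  From (x_3, y_3) = (485, 198): x_4 = 5·485 + 6·2·198 = 4801; y_4 = 5·198 + 2·485 = 1960.
  From (x_4, y_4) = (4801, 1960): x_5 = 5·4801 + 6·2·1960 = 47525; y_5 = 5·1960 + 2·4801 = 19402.
Step 3: Verify x_5² - 6·y_5² = 2258625625 - 2258625624 = 1 (should be 1). ✓

(x_1, y_1) = (5, 2); (x_5, y_5) = (47525, 19402).


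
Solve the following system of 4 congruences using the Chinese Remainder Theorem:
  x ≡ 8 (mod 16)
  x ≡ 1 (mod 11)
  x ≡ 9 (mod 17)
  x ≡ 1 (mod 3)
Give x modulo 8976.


Product of moduli M = 16 · 11 · 17 · 3 = 8976.
Merge one congruence at a time:
  Start: x ≡ 8 (mod 16).
  Combine with x ≡ 1 (mod 11); new modulus lcm = 176.
    Write x = 8 + 16·t and substitute into x ≡ 1 (mod 11): 16·t ≡ 1 − 8 = -7 (mod 11).
    Reduce coefficients mod 11: 5·t ≡ 4 (mod 11).
    The inverse of 5 mod 11 is 9 (since 5·9 = 45 = 4·11 + 1), so t ≡ 9·4 = 36 ≡ 3 (mod 11).
    Then x = 8 + 16·3 = 56, valid modulo lcm(16, 11) = 176: x ≡ 56 (mod 176).
  Combine with x ≡ 9 (mod 17); new modulus lcm = 2992.
    Write x = 56 + 176·t and substitute into x ≡ 9 (mod 17): 176·t ≡ 9 − 56 = -47 (mod 17).
    Reduce coefficients mod 17: 6·t ≡ 4 (mod 17).
    The inverse of 6 mod 17 is 3 (since 6·3 = 18 = 1·17 + 1), so t ≡ 3·4 = 12 ≡ 12 (mod 17).
    Then x = 56 + 176·12 = 2168, valid modulo lcm(176, 17) = 2992: x ≡ 2168 (mod 2992).
  Combine with x ≡ 1 (mod 3); new modulus lcm = 8976.
    Write x = 2168 + 2992·t and substitute into x ≡ 1 (mod 3): 2992·t ≡ 1 − 2168 = -2167 (mod 3).
    Reduce coefficients mod 3: 1·t ≡ 2 (mod 3).
    So t ≡ 2 (mod 3).
    Then x = 2168 + 2992·2 = 8152, valid modulo lcm(2992, 3) = 8976: x ≡ 8152 (mod 8976).
Verify against each original: 8152 mod 16 = 8, 8152 mod 11 = 1, 8152 mod 17 = 9, 8152 mod 3 = 1.

x ≡ 8152 (mod 8976).


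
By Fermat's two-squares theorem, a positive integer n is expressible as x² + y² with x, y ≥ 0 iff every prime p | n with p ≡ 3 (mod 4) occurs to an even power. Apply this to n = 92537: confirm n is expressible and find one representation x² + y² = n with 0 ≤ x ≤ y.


Step 1: Factor n = 92537 = 37 · 41 · 61.
Step 2: Check the mod-4 condition on each prime factor: 37 ≡ 1 (mod 4), exponent 1; 41 ≡ 1 (mod 4), exponent 1; 61 ≡ 1 (mod 4), exponent 1.
All primes ≡ 3 (mod 4) appear to even exponent (or don't appear), so by the two-squares theorem n IS expressible as a sum of two squares.
Step 3: Build a representation. Here n = 37 · 41 · 61 is a product of primes ≡ 1 (mod 4). Each prime p ≡ 1 (mod 4) is itself a sum of two squares; find a² by testing p − a² for a perfect square:
  37: 37 − 1² = 36 = 6² ⇒ 37 = 1² + 6².
  41: 41 − 1² = 40, 41 − 2² = 37, 41 − 3² = 32, 41 − 4² = 25 = 5² ⇒ 41 = 4² + 5².
  61: 61 − 1² = 60, 61 − 2² = 57, 61 − 3² = 52, 61 − 4² = 45, 61 − 5² = 36 = 6² ⇒ 61 = 5² + 6².
  Combine using the Brahmagupta–Fibonacci identity (a² + b²)(c² + d²) = (ac − bd)² + (ad + bc)² = (ac + bd)² + (ad − bc)²:
  37 · 41 = 1517: from (1² + 6²)(4² + 5²), take (1·4 − 6·5, 1·5 + 6·4) = (4 − 30, 5 + 24) = (-26, 29); dropping signs (only squares matter) gives (26, 29); check 26² + 29² = 676 + 841 = 1517 ✓.
  1517 · 61 = 92537: from (26² + 29²)(5² + 6²), take (26·5 − 29·6, 26·6 + 29·5) = (130 − 174, 156 + 145) = (-44, 301); dropping signs (only squares matter) gives (44, 301); check 44² + 301² = 1936 + 90601 = 92537 ✓.
Step 4: Order so x ≤ y and verify: 44² + 301² = 1936 + 90601 = 92537 = n. ✓

n = 92537 = 44² + 301² (one valid representation with x ≤ y).


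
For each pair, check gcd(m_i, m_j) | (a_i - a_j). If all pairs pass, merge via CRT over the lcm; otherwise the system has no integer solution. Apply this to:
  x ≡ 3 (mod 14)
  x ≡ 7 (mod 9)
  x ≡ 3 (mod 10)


Moduli 14, 9, 10 are not pairwise coprime, so CRT works modulo lcm(m_i) when all pairwise compatibility conditions hold.
Pairwise compatibility: gcd(m_i, m_j) must divide a_i - a_j for every pair.
Merge one congruence at a time:
  Start: x ≡ 3 (mod 14).
  Combine with x ≡ 7 (mod 9): gcd(14, 9) = 1; 7 - 3 = 4, which IS divisible by 1, so compatible.
    Write x = 3 + 14·t and substitute into x ≡ 7 (mod 9): 14·t ≡ 7 − 3 = 4 (mod 9).
    Reduce coefficients mod 9: 5·t ≡ 4 (mod 9).
    The inverse of 5 mod 9 is 2 (since 5·2 = 10 = 1·9 + 1), so t ≡ 2·4 = 8 ≡ 8 (mod 9).
    Then x = 3 + 14·8 = 115, valid modulo lcm(14, 9) = 126: x ≡ 115 (mod 126).
  Combine with x ≡ 3 (mod 10): gcd(126, 10) = 2; 3 - 115 = -112, which IS divisible by 2, so compatible.
    Write x = 115 + 126·t and substitute into x ≡ 3 (mod 10): 126·t ≡ 3 − 115 = -112 (mod 10).
    Divide the congruence (and modulus) by g = 2: 63·t ≡ -56 (mod 5).
    Reduce coefficients mod 5: 3·t ≡ 4 (mod 5).
    The inverse of 3 mod 5 is 2 (since 3·2 = 6 = 1·5 + 1), so t ≡ 2·4 = 8 ≡ 3 (mod 5).
    Then x = 115 + 126·3 = 493, valid modulo lcm(126, 10) = 630: x ≡ 493 (mod 630).
Verify: 493 mod 14 = 3, 493 mod 9 = 7, 493 mod 10 = 3.

x ≡ 493 (mod 630).


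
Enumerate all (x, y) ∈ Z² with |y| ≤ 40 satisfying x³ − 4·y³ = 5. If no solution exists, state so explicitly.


The equation is x³ - 4y³ = 5. For fixed y, x³ = 4·y³ + 5, so a solution requires the RHS to be a perfect cube.
Strategy: iterate y from -40 to 40, compute RHS = 4·y³ + 5, and check whether it is a (positive or negative) perfect cube.
Check small values of y:
  y = 0: RHS = 5 is not a perfect cube.
  y = 1: RHS = 9 is not a perfect cube.
  y = -1: RHS = 1 = (1)³ ⇒ x = 1 works.
  y = 2: RHS = 37 is not a perfect cube.
  y = -2: RHS = -27 = (-3)³ ⇒ x = -3 works.
  y = 3: RHS = 113 is not a perfect cube.
  y = -3: RHS = -103 is not a perfect cube.
Continuing the search up to |y| = 40 finds no further solutions beyond those listed.
Collected solutions: (1, -1), (-3, -2).

Solutions (with |y| ≤ 40): (1, -1), (-3, -2).


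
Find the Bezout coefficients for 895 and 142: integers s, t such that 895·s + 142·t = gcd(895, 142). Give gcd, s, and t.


Euclidean algorithm on (895, 142) — divide until remainder is 0:
  895 = 6 · 142 + 43
  142 = 3 · 43 + 13
  43 = 3 · 13 + 4
  13 = 3 · 4 + 1
  4 = 4 · 1 + 0
gcd(895, 142) = 1.
Track Bezout coefficients alongside the remainders: start with r₀ = 895 = a·1 + b·0 (s = 1, t = 0) and r₁ = 142 = a·0 + b·1 (s = 0, t = 1); each new remainder r_{k+1} = r_{k-1} − q_k·r_k inherits s_{k+1} = s_{k-1} − q_k·s_k, t_{k+1} = t_{k-1} − q_k·t_k, so r_k = a·s_k + b·t_k at every step:
  q = 6: r = 43, s = 1 − 6·0 = 1, t = 0 − 6·1 = -6  (check: 895·1 + 142·(-6) = 43)
  q = 3: r = 13, s = 0 − 3·1 = -3, t = 1 − 3·(-6) = 19  (check: 895·(-3) + 142·19 = 13)
  q = 3: r = 4, s = 1 − 3·(-3) = 10, t = -6 − 3·19 = -63  (check: 895·10 + 142·(-63) = 4)
  q = 3: r = 1, s = -3 − 3·10 = -33, t = 19 − 3·(-63) = 208  (check: 895·(-33) + 142·208 = 1)
The row with r = 1 (the gcd) gives the Bezout coefficients s = -33, t = 208.
Result: 895 · (-33) + 142 · (208) = 1.

gcd(895, 142) = 1; s = -33, t = 208 (check: 895·(-33) + 142·208 = 1).


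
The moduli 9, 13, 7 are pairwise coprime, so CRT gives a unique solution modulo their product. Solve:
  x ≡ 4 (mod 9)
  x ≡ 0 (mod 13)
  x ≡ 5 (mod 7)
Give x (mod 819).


Moduli 9, 13, 7 are pairwise coprime; by CRT there is a unique solution modulo M = 9 · 13 · 7 = 819.
Solve pairwise, accumulating the modulus:
  Start with x ≡ 4 (mod 9).
  Combine with x ≡ 0 (mod 13): since gcd(9, 13) = 1, we get a unique residue mod 117.
    Write x = 4 + 9·t and substitute into x ≡ 0 (mod 13): 9·t ≡ 0 − 4 = -4 (mod 13).
    Reduce coefficients mod 13: 9·t ≡ 9 (mod 13).
    The inverse of 9 mod 13 is 3 (since 9·3 = 27 = 2·13 + 1), so t ≡ 3·9 = 27 ≡ 1 (mod 13).
    Then x = 4 + 9·1 = 13, valid modulo lcm(9, 13) = 117: x ≡ 13 (mod 117).
  Combine with x ≡ 5 (mod 7): since gcd(117, 7) = 1, we get a unique residue mod 819.
    Write x = 13 + 117·t and substitute into x ≡ 5 (mod 7): 117·t ≡ 5 − 13 = -8 (mod 7).
    Reduce coefficients mod 7: 5·t ≡ 6 (mod 7).
    The inverse of 5 mod 7 is 3 (since 5·3 = 15 = 2·7 + 1), so t ≡ 3·6 = 18 ≡ 4 (mod 7).
    Then x = 13 + 117·4 = 481, valid modulo lcm(117, 7) = 819: x ≡ 481 (mod 819).
Verify: 481 mod 9 = 4 ✓, 481 mod 13 = 0 ✓, 481 mod 7 = 5 ✓.

x ≡ 481 (mod 819).


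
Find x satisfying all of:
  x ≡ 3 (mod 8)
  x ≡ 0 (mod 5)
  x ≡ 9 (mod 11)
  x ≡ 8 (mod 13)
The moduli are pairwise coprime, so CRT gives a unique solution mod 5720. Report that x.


Product of moduli M = 8 · 5 · 11 · 13 = 5720.
Merge one congruence at a time:
  Start: x ≡ 3 (mod 8).
  Combine with x ≡ 0 (mod 5); new modulus lcm = 40.
    Write x = 3 + 8·t and substitute into x ≡ 0 (mod 5): 8·t ≡ 0 − 3 = -3 (mod 5).
    Reduce coefficients mod 5: 3·t ≡ 2 (mod 5).
    The inverse of 3 mod 5 is 2 (since 3·2 = 6 = 1·5 + 1), so t ≡ 2·2 = 4 ≡ 4 (mod 5).
    Then x = 3 + 8·4 = 35, valid modulo lcm(8, 5) = 40: x ≡ 35 (mod 40).
  Combine with x ≡ 9 (mod 11); new modulus lcm = 440.
    Write x = 35 + 40·t and substitute into x ≡ 9 (mod 11): 40·t ≡ 9 − 35 = -26 (mod 11).
    Reduce coefficients mod 11: 7·t ≡ 7 (mod 11).
    The inverse of 7 mod 11 is 8 (since 7·8 = 56 = 5·11 + 1), so t ≡ 8·7 = 56 ≡ 1 (mod 11).
    Then x = 35 + 40·1 = 75, valid modulo lcm(40, 11) = 440: x ≡ 75 (mod 440).
  Combine with x ≡ 8 (mod 13); new modulus lcm = 5720.
    Write x = 75 + 440·t and substitute into x ≡ 8 (mod 13): 440·t ≡ 8 − 75 = -67 (mod 13).
    Reduce coefficients mod 13: 11·t ≡ 11 (mod 13).
    The inverse of 11 mod 13 is 6 (since 11·6 = 66 = 5·13 + 1), so t ≡ 6·11 = 66 ≡ 1 (mod 13).
    Then x = 75 + 440·1 = 515, valid modulo lcm(440, 13) = 5720: x ≡ 515 (mod 5720).
Verify against each original: 515 mod 8 = 3, 515 mod 5 = 0, 515 mod 11 = 9, 515 mod 13 = 8.

x ≡ 515 (mod 5720).


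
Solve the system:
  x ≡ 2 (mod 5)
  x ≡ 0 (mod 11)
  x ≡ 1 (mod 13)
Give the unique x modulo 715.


Moduli 5, 11, 13 are pairwise coprime; by CRT there is a unique solution modulo M = 5 · 11 · 13 = 715.
Solve pairwise, accumulating the modulus:
  Start with x ≡ 2 (mod 5).
  Combine with x ≡ 0 (mod 11): since gcd(5, 11) = 1, we get a unique residue mod 55.
    Write x = 2 + 5·t and substitute into x ≡ 0 (mod 11): 5·t ≡ 0 − 2 = -2 (mod 11).
    Reduce coefficients mod 11: 5·t ≡ 9 (mod 11).
    The inverse of 5 mod 11 is 9 (since 5·9 = 45 = 4·11 + 1), so t ≡ 9·9 = 81 ≡ 4 (mod 11).
    Then x = 2 + 5·4 = 22, valid modulo lcm(5, 11) = 55: x ≡ 22 (mod 55).
  Combine with x ≡ 1 (mod 13): since gcd(55, 13) = 1, we get a unique residue mod 715.
    Write x = 22 + 55·t and substitute into x ≡ 1 (mod 13): 55·t ≡ 1 − 22 = -21 (mod 13).
    Reduce coefficients mod 13: 3·t ≡ 5 (mod 13).
    The inverse of 3 mod 13 is 9 (since 3·9 = 27 = 2·13 + 1), so t ≡ 9·5 = 45 ≡ 6 (mod 13).
    Then x = 22 + 55·6 = 352, valid modulo lcm(55, 13) = 715: x ≡ 352 (mod 715).
Verify: 352 mod 5 = 2 ✓, 352 mod 11 = 0 ✓, 352 mod 13 = 1 ✓.

x ≡ 352 (mod 715).


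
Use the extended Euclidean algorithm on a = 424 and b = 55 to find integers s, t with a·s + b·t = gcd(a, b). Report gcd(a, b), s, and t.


Euclidean algorithm on (424, 55) — divide until remainder is 0:
  424 = 7 · 55 + 39
  55 = 1 · 39 + 16
  39 = 2 · 16 + 7
  16 = 2 · 7 + 2
  7 = 3 · 2 + 1
  2 = 2 · 1 + 0
gcd(424, 55) = 1.
Track Bezout coefficients alongside the remainders: start with r₀ = 424 = a·1 + b·0 (s = 1, t = 0) and r₁ = 55 = a·0 + b·1 (s = 0, t = 1); each new remainder r_{k+1} = r_{k-1} − q_k·r_k inherits s_{k+1} = s_{k-1} − q_k·s_k, t_{k+1} = t_{k-1} − q_k·t_k, so r_k = a·s_k + b·t_k at every step:
  q = 7: r = 39, s = 1 − 7·0 = 1, t = 0 − 7·1 = -7  (check: 424·1 + 55·(-7) = 39)
  q = 1: r = 16, s = 0 − 1·1 = -1, t = 1 − 1·(-7) = 8  (check: 424·(-1) + 55·8 = 16)
  q = 2: r = 7, s = 1 − 2·(-1) = 3, t = -7 − 2·8 = -23  (check: 424·3 + 55·(-23) = 7)
  q = 2: r = 2, s = -1 − 2·3 = -7, t = 8 − 2·(-23) = 54  (check: 424·(-7) + 55·54 = 2)
  q = 3: r = 1, s = 3 − 3·(-7) = 24, t = -23 − 3·54 = -185  (check: 424·24 + 55·(-185) = 1)
The row with r = 1 (the gcd) gives the Bezout coefficients s = 24, t = -185.
Result: 424 · (24) + 55 · (-185) = 1.

gcd(424, 55) = 1; s = 24, t = -185 (check: 424·24 + 55·(-185) = 1).


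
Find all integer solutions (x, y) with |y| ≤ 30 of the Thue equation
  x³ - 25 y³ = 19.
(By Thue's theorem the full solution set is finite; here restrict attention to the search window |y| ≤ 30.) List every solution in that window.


The equation is x³ - 25y³ = 19. For fixed y, x³ = 25·y³ + 19, so a solution requires the RHS to be a perfect cube.
Strategy: iterate y from -30 to 30, compute RHS = 25·y³ + 19, and check whether it is a (positive or negative) perfect cube.
Check small values of y:
  y = 0: RHS = 19 is not a perfect cube.
  y = 1: RHS = 44 is not a perfect cube.
  y = -1: RHS = -6 is not a perfect cube.
  y = 2: RHS = 219 is not a perfect cube.
  y = -2: RHS = -181 is not a perfect cube.
  y = 3: RHS = 694 is not a perfect cube.
  y = -3: RHS = -656 is not a perfect cube.
Continuing the search up to |y| = 30 finds no solutions either.
No (x, y) in the scanned range satisfies the equation.

No integer solutions with |y| ≤ 30.


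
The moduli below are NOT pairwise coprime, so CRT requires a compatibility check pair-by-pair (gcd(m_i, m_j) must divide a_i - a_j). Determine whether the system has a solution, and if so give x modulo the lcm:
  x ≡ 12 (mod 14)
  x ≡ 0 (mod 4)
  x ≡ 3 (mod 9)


Moduli 14, 4, 9 are not pairwise coprime, so CRT works modulo lcm(m_i) when all pairwise compatibility conditions hold.
Pairwise compatibility: gcd(m_i, m_j) must divide a_i - a_j for every pair.
Merge one congruence at a time:
  Start: x ≡ 12 (mod 14).
  Combine with x ≡ 0 (mod 4): gcd(14, 4) = 2; 0 - 12 = -12, which IS divisible by 2, so compatible.
    Write x = 12 + 14·t and substitute into x ≡ 0 (mod 4): 14·t ≡ 0 − 12 = -12 (mod 4).
    Divide the congruence (and modulus) by g = 2: 7·t ≡ -6 (mod 2).
    Reduce coefficients mod 2: 1·t ≡ 0 (mod 2).
    So t ≡ 0 (mod 2).
    Then x = 12 + 14·0 = 12, valid modulo lcm(14, 4) = 28: x ≡ 12 (mod 28).
  Combine with x ≡ 3 (mod 9): gcd(28, 9) = 1; 3 - 12 = -9, which IS divisible by 1, so compatible.
    Write x = 12 + 28·t and substitute into x ≡ 3 (mod 9): 28·t ≡ 3 − 12 = -9 (mod 9).
    Reduce coefficients mod 9: 1·t ≡ 0 (mod 9).
    So t ≡ 0 (mod 9).
    Then x = 12 + 28·0 = 12, valid modulo lcm(28, 9) = 252: x ≡ 12 (mod 252).
Verify: 12 mod 14 = 12, 12 mod 4 = 0, 12 mod 9 = 3.

x ≡ 12 (mod 252).


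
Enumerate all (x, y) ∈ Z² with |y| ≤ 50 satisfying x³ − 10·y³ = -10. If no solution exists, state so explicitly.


The equation is x³ - 10y³ = -10. For fixed y, x³ = 10·y³ − 10, so a solution requires the RHS to be a perfect cube.
Strategy: iterate y from -50 to 50, compute RHS = 10·y³ − 10, and check whether it is a (positive or negative) perfect cube.
Check small values of y:
  y = 0: RHS = -10 is not a perfect cube.
  y = 1: RHS = 0 = (0)³ ⇒ x = 0 works.
  y = -1: RHS = -20 is not a perfect cube.
  y = 2: RHS = 70 is not a perfect cube.
  y = -2: RHS = -90 is not a perfect cube.
  y = 3: RHS = 260 is not a perfect cube.
  y = -3: RHS = -280 is not a perfect cube.
Continuing the search up to |y| = 50 finds no further solutions beyond those listed.
Collected solutions: (0, 1).

Solutions (with |y| ≤ 50): (0, 1).


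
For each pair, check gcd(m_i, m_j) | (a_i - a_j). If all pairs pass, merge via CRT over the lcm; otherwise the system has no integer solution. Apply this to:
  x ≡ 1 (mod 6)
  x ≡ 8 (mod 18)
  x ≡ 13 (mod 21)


Moduli 6, 18, 21 are not pairwise coprime, so CRT works modulo lcm(m_i) when all pairwise compatibility conditions hold.
Pairwise compatibility: gcd(m_i, m_j) must divide a_i - a_j for every pair.
Merge one congruence at a time:
  Start: x ≡ 1 (mod 6).
  Combine with x ≡ 8 (mod 18): gcd(6, 18) = 6, and 8 - 1 = 7 is NOT divisible by 6.
    ⇒ system is inconsistent (no integer solution).

No solution (the system is inconsistent).


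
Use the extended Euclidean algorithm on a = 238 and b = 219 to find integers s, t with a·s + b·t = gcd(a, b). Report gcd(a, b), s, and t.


Euclidean algorithm on (238, 219) — divide until remainder is 0:
  238 = 1 · 219 + 19
  219 = 11 · 19 + 10
  19 = 1 · 10 + 9
  10 = 1 · 9 + 1
  9 = 9 · 1 + 0
gcd(238, 219) = 1.
Track Bezout coefficients alongside the remainders: start with r₀ = 238 = a·1 + b·0 (s = 1, t = 0) and r₁ = 219 = a·0 + b·1 (s = 0, t = 1); each new remainder r_{k+1} = r_{k-1} − q_k·r_k inherits s_{k+1} = s_{k-1} − q_k·s_k, t_{k+1} = t_{k-1} − q_k·t_k, so r_k = a·s_k + b·t_k at every step:
  q = 1: r = 19, s = 1 − 1·0 = 1, t = 0 − 1·1 = -1  (check: 238·1 + 219·(-1) = 19)
  q = 11: r = 10, s = 0 − 11·1 = -11, t = 1 − 11·(-1) = 12  (check: 238·(-11) + 219·12 = 10)
  q = 1: r = 9, s = 1 − 1·(-11) = 12, t = -1 − 1·12 = -13  (check: 238·12 + 219·(-13) = 9)
  q = 1: r = 1, s = -11 − 1·12 = -23, t = 12 − 1·(-13) = 25  (check: 238·(-23) + 219·25 = 1)
The row with r = 1 (the gcd) gives the Bezout coefficients s = -23, t = 25.
Result: 238 · (-23) + 219 · (25) = 1.

gcd(238, 219) = 1; s = -23, t = 25 (check: 238·(-23) + 219·25 = 1).


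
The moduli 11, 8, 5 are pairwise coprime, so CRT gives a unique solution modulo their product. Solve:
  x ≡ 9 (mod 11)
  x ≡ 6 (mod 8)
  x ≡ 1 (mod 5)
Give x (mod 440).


Moduli 11, 8, 5 are pairwise coprime; by CRT there is a unique solution modulo M = 11 · 8 · 5 = 440.
Solve pairwise, accumulating the modulus:
  Start with x ≡ 9 (mod 11).
  Combine with x ≡ 6 (mod 8): since gcd(11, 8) = 1, we get a unique residue mod 88.
    Write x = 9 + 11·t and substitute into x ≡ 6 (mod 8): 11·t ≡ 6 − 9 = -3 (mod 8).
    Reduce coefficients mod 8: 3·t ≡ 5 (mod 8).
    The inverse of 3 mod 8 is 3 (since 3·3 = 9 = 1·8 + 1), so t ≡ 3·5 = 15 ≡ 7 (mod 8).
    Then x = 9 + 11·7 = 86, valid modulo lcm(11, 8) = 88: x ≡ 86 (mod 88).
  Combine with x ≡ 1 (mod 5): since gcd(88, 5) = 1, we get a unique residue mod 440.
    Write x = 86 + 88·t and substitute into x ≡ 1 (mod 5): 88·t ≡ 1 − 86 = -85 (mod 5).
    Reduce coefficients mod 5: 3·t ≡ 0 (mod 5).
    The inverse of 3 mod 5 is 2 (since 3·2 = 6 = 1·5 + 1), so t ≡ 2·0 = 0 ≡ 0 (mod 5).
    Then x = 86 + 88·0 = 86, valid modulo lcm(88, 5) = 440: x ≡ 86 (mod 440).
Verify: 86 mod 11 = 9 ✓, 86 mod 8 = 6 ✓, 86 mod 5 = 1 ✓.

x ≡ 86 (mod 440).


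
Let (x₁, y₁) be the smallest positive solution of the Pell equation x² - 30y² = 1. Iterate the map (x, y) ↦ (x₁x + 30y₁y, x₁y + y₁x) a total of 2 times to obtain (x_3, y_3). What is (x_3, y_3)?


Step 1: Find the fundamental solution (x₁, y₁) of x² - 30y² = 1.
  Expand √30 as a continued fraction. a₀ = ⌊√30⌋ = 5; iterate m_{k+1} = d_k·a_k − m_k, d_{k+1} = (30 − m_{k+1}²)/d_k, a_{k+1} = ⌊(a₀ + m_{k+1})/d_{k+1}⌋ (starting m₀ = 0, d₀ = 1), with convergents p_k = a_k·p_{k-1} + p_{k-2}, q_k = a_k·q_{k-1} + q_{k-2} (p₋₁ = 1, q₋₁ = 0):
  k = 0: a₀ = 5; p₀/q₀ = 5/1; p₀² − 30·q₀² = 25 − 30 = -5.
  k = 1: m = 5, d = 5, a = ⌊(5 + 5)/5⌋ = 2; p/q = (2·5 + 1)/(2·1 + 0) = 11/2; p² − 30·q² = 121 − 120 = 1.
  The first convergent with p² − 30·q² = 1 gives the fundamental solution (x₁, y₁) = (11, 2).
Step 2: Apply the recurrence (x_{n+1}, y_{n+1}) = (x₁x_n + 30y₁y_n, x₁y_n + y₁x_n) repeatedly.
  From (x_1, y_1) = (11, 2): x_2 = 11·11 + 30·2·2 = 241; y_2 = 11·2 + 2·11 = 44.
  From (x_2, y_2) = (241, 44): x_3 = 11·241 + 30·2·44 = 5291; y_3 = 11·44 + 2·241 = 966.
Step 3: Verify x_3² - 30·y_3² = 27994681 - 27994680 = 1 (should be 1). ✓

(x_1, y_1) = (11, 2); (x_3, y_3) = (5291, 966).


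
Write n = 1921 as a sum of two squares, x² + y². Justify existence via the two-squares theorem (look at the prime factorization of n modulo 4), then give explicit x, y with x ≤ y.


Step 1: Factor n = 1921 = 17 · 113.
Step 2: Check the mod-4 condition on each prime factor: 17 ≡ 1 (mod 4), exponent 1; 113 ≡ 1 (mod 4), exponent 1.
All primes ≡ 3 (mod 4) appear to even exponent (or don't appear), so by the two-squares theorem n IS expressible as a sum of two squares.
Step 3: Build a representation. Here n = 17 · 113 is a product of primes ≡ 1 (mod 4). Each prime p ≡ 1 (mod 4) is itself a sum of two squares; find a² by testing p − a² for a perfect square:
  17: 17 − 1² = 16 = 4² ⇒ 17 = 1² + 4².
  113: 113 − 1² = 112, 113 − 2² = 109, 113 − 3² = 104, 113 − 4² = 97, 113 − 5² = 88, 113 − 6² = 77, 113 − 7² = 64 = 8² ⇒ 113 = 7² + 8².
  Combine using the Brahmagupta–Fibonacci identity (a² + b²)(c² + d²) = (ac − bd)² + (ad + bc)² = (ac + bd)² + (ad − bc)²:
  17 · 113 = 1921: from (1² + 4²)(7² + 8²), take (1·7 − 4·8, 1·8 + 4·7) = (7 − 32, 8 + 28) = (-25, 36); dropping signs (only squares matter) gives (25, 36); check 25² + 36² = 625 + 1296 = 1921 ✓.
Step 4: Order so x ≤ y and verify: 25² + 36² = 625 + 1296 = 1921 = n. ✓

n = 1921 = 25² + 36² (one valid representation with x ≤ y).


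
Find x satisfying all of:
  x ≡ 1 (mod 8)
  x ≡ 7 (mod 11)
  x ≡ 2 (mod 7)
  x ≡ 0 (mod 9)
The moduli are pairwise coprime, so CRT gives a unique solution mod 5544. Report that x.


Product of moduli M = 8 · 11 · 7 · 9 = 5544.
Merge one congruence at a time:
  Start: x ≡ 1 (mod 8).
  Combine with x ≡ 7 (mod 11); new modulus lcm = 88.
    Write x = 1 + 8·t and substitute into x ≡ 7 (mod 11): 8·t ≡ 7 − 1 = 6 (mod 11).
    The inverse of 8 mod 11 is 7 (since 8·7 = 56 = 5·11 + 1), so t ≡ 7·6 = 42 ≡ 9 (mod 11).
    Then x = 1 + 8·9 = 73, valid modulo lcm(8, 11) = 88: x ≡ 73 (mod 88).
  Combine with x ≡ 2 (mod 7); new modulus lcm = 616.
    Write x = 73 + 88·t and substitute into x ≡ 2 (mod 7): 88·t ≡ 2 − 73 = -71 (mod 7).
    Reduce coefficients mod 7: 4·t ≡ 6 (mod 7).
    The inverse of 4 mod 7 is 2 (since 4·2 = 8 = 1·7 + 1), so t ≡ 2·6 = 12 ≡ 5 (mod 7).
    Then x = 73 + 88·5 = 513, valid modulo lcm(88, 7) = 616: x ≡ 513 (mod 616).
  Combine with x ≡ 0 (mod 9); new modulus lcm = 5544.
    Write x = 513 + 616·t and substitute into x ≡ 0 (mod 9): 616·t ≡ 0 − 513 = -513 (mod 9).
    Reduce coefficients mod 9: 4·t ≡ 0 (mod 9).
    The inverse of 4 mod 9 is 7 (since 4·7 = 28 = 3·9 + 1), so t ≡ 7·0 = 0 ≡ 0 (mod 9).
    Then x = 513 + 616·0 = 513, valid modulo lcm(616, 9) = 5544: x ≡ 513 (mod 5544).
Verify against each original: 513 mod 8 = 1, 513 mod 11 = 7, 513 mod 7 = 2, 513 mod 9 = 0.

x ≡ 513 (mod 5544).


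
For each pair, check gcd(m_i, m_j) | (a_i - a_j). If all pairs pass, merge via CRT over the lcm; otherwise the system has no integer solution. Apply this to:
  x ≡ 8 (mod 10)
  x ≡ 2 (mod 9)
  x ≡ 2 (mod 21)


Moduli 10, 9, 21 are not pairwise coprime, so CRT works modulo lcm(m_i) when all pairwise compatibility conditions hold.
Pairwise compatibility: gcd(m_i, m_j) must divide a_i - a_j for every pair.
Merge one congruence at a time:
  Start: x ≡ 8 (mod 10).
  Combine with x ≡ 2 (mod 9): gcd(10, 9) = 1; 2 - 8 = -6, which IS divisible by 1, so compatible.
    Write x = 8 + 10·t and substitute into x ≡ 2 (mod 9): 10·t ≡ 2 − 8 = -6 (mod 9).
    Reduce coefficients mod 9: 1·t ≡ 3 (mod 9).
    So t ≡ 3 (mod 9).
    Then x = 8 + 10·3 = 38, valid modulo lcm(10, 9) = 90: x ≡ 38 (mod 90).
  Combine with x ≡ 2 (mod 21): gcd(90, 21) = 3; 2 - 38 = -36, which IS divisible by 3, so compatible.
    Write x = 38 + 90·t and substitute into x ≡ 2 (mod 21): 90·t ≡ 2 − 38 = -36 (mod 21).
    Divide the congruence (and modulus) by g = 3: 30·t ≡ -12 (mod 7).
    Reduce coefficients mod 7: 2·t ≡ 2 (mod 7).
    The inverse of 2 mod 7 is 4 (since 2·4 = 8 = 1·7 + 1), so t ≡ 4·2 = 8 ≡ 1 (mod 7).
    Then x = 38 + 90·1 = 128, valid modulo lcm(90, 21) = 630: x ≡ 128 (mod 630).
Verify: 128 mod 10 = 8, 128 mod 9 = 2, 128 mod 21 = 2.

x ≡ 128 (mod 630).


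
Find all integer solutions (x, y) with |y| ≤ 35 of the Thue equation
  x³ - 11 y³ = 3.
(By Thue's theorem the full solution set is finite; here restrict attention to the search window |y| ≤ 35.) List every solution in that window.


The equation is x³ - 11y³ = 3. For fixed y, x³ = 11·y³ + 3, so a solution requires the RHS to be a perfect cube.
Strategy: iterate y from -35 to 35, compute RHS = 11·y³ + 3, and check whether it is a (positive or negative) perfect cube.
Check small values of y:
  y = 0: RHS = 3 is not a perfect cube.
  y = 1: RHS = 14 is not a perfect cube.
  y = -1: RHS = -8 = (-2)³ ⇒ x = -2 works.
  y = 2: RHS = 91 is not a perfect cube.
  y = -2: RHS = -85 is not a perfect cube.
  y = 3: RHS = 300 is not a perfect cube.
  y = -3: RHS = -294 is not a perfect cube.
Continuing the search up to |y| = 35 finds no further solutions beyond those listed.
Collected solutions: (-2, -1).

Solutions (with |y| ≤ 35): (-2, -1).


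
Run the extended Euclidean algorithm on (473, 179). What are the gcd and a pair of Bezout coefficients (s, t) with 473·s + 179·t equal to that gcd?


Euclidean algorithm on (473, 179) — divide until remainder is 0:
  473 = 2 · 179 + 115
  179 = 1 · 115 + 64
  115 = 1 · 64 + 51
  64 = 1 · 51 + 13
  51 = 3 · 13 + 12
  13 = 1 · 12 + 1
  12 = 12 · 1 + 0
gcd(473, 179) = 1.
Track Bezout coefficients alongside the remainders: start with r₀ = 473 = a·1 + b·0 (s = 1, t = 0) and r₁ = 179 = a·0 + b·1 (s = 0, t = 1); each new remainder r_{k+1} = r_{k-1} − q_k·r_k inherits s_{k+1} = s_{k-1} − q_k·s_k, t_{k+1} = t_{k-1} − q_k·t_k, so r_k = a·s_k + b·t_k at every step:
  q = 2: r = 115, s = 1 − 2·0 = 1, t = 0 − 2·1 = -2  (check: 473·1 + 179·(-2) = 115)
  q = 1: r = 64, s = 0 − 1·1 = -1, t = 1 − 1·(-2) = 3  (check: 473·(-1) + 179·3 = 64)
  q = 1: r = 51, s = 1 − 1·(-1) = 2, t = -2 − 1·3 = -5  (check: 473·2 + 179·(-5) = 51)
  q = 1: r = 13, s = -1 − 1·2 = -3, t = 3 − 1·(-5) = 8  (check: 473·(-3) + 179·8 = 13)
  q = 3: r = 12, s = 2 − 3·(-3) = 11, t = -5 − 3·8 = -29  (check: 473·11 + 179·(-29) = 12)
  q = 1: r = 1, s = -3 − 1·11 = -14, t = 8 − 1·(-29) = 37  (check: 473·(-14) + 179·37 = 1)
The row with r = 1 (the gcd) gives the Bezout coefficients s = -14, t = 37.
Result: 473 · (-14) + 179 · (37) = 1.

gcd(473, 179) = 1; s = -14, t = 37 (check: 473·(-14) + 179·37 = 1).


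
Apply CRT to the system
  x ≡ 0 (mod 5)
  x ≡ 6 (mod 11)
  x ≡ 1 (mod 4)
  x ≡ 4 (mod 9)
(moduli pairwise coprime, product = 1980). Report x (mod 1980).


Product of moduli M = 5 · 11 · 4 · 9 = 1980.
Merge one congruence at a time:
  Start: x ≡ 0 (mod 5).
  Combine with x ≡ 6 (mod 11); new modulus lcm = 55.
    Write x = 0 + 5·t and substitute into x ≡ 6 (mod 11): 5·t ≡ 6 − 0 = 6 (mod 11).
    The inverse of 5 mod 11 is 9 (since 5·9 = 45 = 4·11 + 1), so t ≡ 9·6 = 54 ≡ 10 (mod 11).
    Then x = 0 + 5·10 = 50, valid modulo lcm(5, 11) = 55: x ≡ 50 (mod 55).
  Combine with x ≡ 1 (mod 4); new modulus lcm = 220.
    Write x = 50 + 55·t and substitute into x ≡ 1 (mod 4): 55·t ≡ 1 − 50 = -49 (mod 4).
    Reduce coefficients mod 4: 3·t ≡ 3 (mod 4).
    The inverse of 3 mod 4 is 3 (since 3·3 = 9 = 2·4 + 1), so t ≡ 3·3 = 9 ≡ 1 (mod 4).
    Then x = 50 + 55·1 = 105, valid modulo lcm(55, 4) = 220: x ≡ 105 (mod 220).
  Combine with x ≡ 4 (mod 9); new modulus lcm = 1980.
    Write x = 105 + 220·t and substitute into x ≡ 4 (mod 9): 220·t ≡ 4 − 105 = -101 (mod 9).
    Reduce coefficients mod 9: 4·t ≡ 7 (mod 9).
    The inverse of 4 mod 9 is 7 (since 4·7 = 28 = 3·9 + 1), so t ≡ 7·7 = 49 ≡ 4 (mod 9).
    Then x = 105 + 220·4 = 985, valid modulo lcm(220, 9) = 1980: x ≡ 985 (mod 1980).
Verify against each original: 985 mod 5 = 0, 985 mod 11 = 6, 985 mod 4 = 1, 985 mod 9 = 4.

x ≡ 985 (mod 1980).


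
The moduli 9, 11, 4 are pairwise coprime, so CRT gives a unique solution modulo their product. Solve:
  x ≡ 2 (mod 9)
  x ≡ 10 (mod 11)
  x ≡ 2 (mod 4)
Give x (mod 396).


Moduli 9, 11, 4 are pairwise coprime; by CRT there is a unique solution modulo M = 9 · 11 · 4 = 396.
Solve pairwise, accumulating the modulus:
  Start with x ≡ 2 (mod 9).
  Combine with x ≡ 10 (mod 11): since gcd(9, 11) = 1, we get a unique residue mod 99.
    Write x = 2 + 9·t and substitute into x ≡ 10 (mod 11): 9·t ≡ 10 − 2 = 8 (mod 11).
    The inverse of 9 mod 11 is 5 (since 9·5 = 45 = 4·11 + 1), so t ≡ 5·8 = 40 ≡ 7 (mod 11).
    Then x = 2 + 9·7 = 65, valid modulo lcm(9, 11) = 99: x ≡ 65 (mod 99).
  Combine with x ≡ 2 (mod 4): since gcd(99, 4) = 1, we get a unique residue mod 396.
    Write x = 65 + 99·t and substitute into x ≡ 2 (mod 4): 99·t ≡ 2 − 65 = -63 (mod 4).
    Reduce coefficients mod 4: 3·t ≡ 1 (mod 4).
    The inverse of 3 mod 4 is 3 (since 3·3 = 9 = 2·4 + 1), so t ≡ 3·1 = 3 ≡ 3 (mod 4).
    Then x = 65 + 99·3 = 362, valid modulo lcm(99, 4) = 396: x ≡ 362 (mod 396).
Verify: 362 mod 9 = 2 ✓, 362 mod 11 = 10 ✓, 362 mod 4 = 2 ✓.

x ≡ 362 (mod 396).


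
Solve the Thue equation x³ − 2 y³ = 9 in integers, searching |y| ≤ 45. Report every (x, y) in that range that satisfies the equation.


The equation is x³ - 2y³ = 9. For fixed y, x³ = 2·y³ + 9, so a solution requires the RHS to be a perfect cube.
Strategy: iterate y from -45 to 45, compute RHS = 2·y³ + 9, and check whether it is a (positive or negative) perfect cube.
Check small values of y:
  y = 0: RHS = 9 is not a perfect cube.
  y = 1: RHS = 11 is not a perfect cube.
  y = -1: RHS = 7 is not a perfect cube.
  y = 2: RHS = 25 is not a perfect cube.
  y = -2: RHS = -7 is not a perfect cube.
  y = 3: RHS = 63 is not a perfect cube.
  y = -3: RHS = -45 is not a perfect cube.
Continuing the search up to |y| = 45 finds no solutions either.
No (x, y) in the scanned range satisfies the equation.

No integer solutions with |y| ≤ 45.


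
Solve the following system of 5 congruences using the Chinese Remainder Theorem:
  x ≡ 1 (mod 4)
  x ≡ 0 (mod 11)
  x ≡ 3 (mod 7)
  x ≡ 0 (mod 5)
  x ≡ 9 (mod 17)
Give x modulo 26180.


Product of moduli M = 4 · 11 · 7 · 5 · 17 = 26180.
Merge one congruence at a time:
  Start: x ≡ 1 (mod 4).
  Combine with x ≡ 0 (mod 11); new modulus lcm = 44.
    Write x = 1 + 4·t and substitute into x ≡ 0 (mod 11): 4·t ≡ 0 − 1 = -1 (mod 11).
    Reduce coefficients mod 11: 4·t ≡ 10 (mod 11).
    The inverse of 4 mod 11 is 3 (since 4·3 = 12 = 1·11 + 1), so t ≡ 3·10 = 30 ≡ 8 (mod 11).
    Then x = 1 + 4·8 = 33, valid modulo lcm(4, 11) = 44: x ≡ 33 (mod 44).
  Combine with x ≡ 3 (mod 7); new modulus lcm = 308.
    Write x = 33 + 44·t and substitute into x ≡ 3 (mod 7): 44·t ≡ 3 − 33 = -30 (mod 7).
    Reduce coefficients mod 7: 2·t ≡ 5 (mod 7).
    The inverse of 2 mod 7 is 4 (since 2·4 = 8 = 1·7 + 1), so t ≡ 4·5 = 20 ≡ 6 (mod 7).
    Then x = 33 + 44·6 = 297, valid modulo lcm(44, 7) = 308: x ≡ 297 (mod 308).
  Combine with x ≡ 0 (mod 5); new modulus lcm = 1540.
    Write x = 297 + 308·t and substitute into x ≡ 0 (mod 5): 308·t ≡ 0 − 297 = -297 (mod 5).
    Reduce coefficients mod 5: 3·t ≡ 3 (mod 5).
    The inverse of 3 mod 5 is 2 (since 3·2 = 6 = 1·5 + 1), so t ≡ 2·3 = 6 ≡ 1 (mod 5).
    Then x = 297 + 308·1 = 605, valid modulo lcm(308, 5) = 1540: x ≡ 605 (mod 1540).
  Combine with x ≡ 9 (mod 17); new modulus lcm = 26180.
    Write x = 605 + 1540·t and substitute into x ≡ 9 (mod 17): 1540·t ≡ 9 − 605 = -596 (mod 17).
    Reduce coefficients mod 17: 10·t ≡ 16 (mod 17).
    The inverse of 10 mod 17 is 12 (since 10·12 = 120 = 7·17 + 1), so t ≡ 12·16 = 192 ≡ 5 (mod 17).
    Then x = 605 + 1540·5 = 8305, valid modulo lcm(1540, 17) = 26180: x ≡ 8305 (mod 26180).
Verify against each original: 8305 mod 4 = 1, 8305 mod 11 = 0, 8305 mod 7 = 3, 8305 mod 5 = 0, 8305 mod 17 = 9.

x ≡ 8305 (mod 26180).


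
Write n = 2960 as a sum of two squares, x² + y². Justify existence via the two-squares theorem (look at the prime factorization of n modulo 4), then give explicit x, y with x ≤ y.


Step 1: Factor n = 2960 = 2^4 · 5 · 37.
Step 2: Check the mod-4 condition on each prime factor: 2 = 2 (special); 5 ≡ 1 (mod 4), exponent 1; 37 ≡ 1 (mod 4), exponent 1.
All primes ≡ 3 (mod 4) appear to even exponent (or don't appear), so by the two-squares theorem n IS expressible as a sum of two squares.
Step 3: Build a representation. Group n = k² · m with k = 4 and m = 5 · 37 = 185 (a product of primes ≡ 1 (mod 4)); a representation of m scales to one of n via (k·x)² + (k·y)² = k²(x² + y²). Each prime p ≡ 1 (mod 4) is itself a sum of two squares; find a² by testing p − a² for a perfect square:
  5: 5 − 1² = 4 = 2² ⇒ 5 = 1² + 2².
  37: 37 − 1² = 36 = 6² ⇒ 37 = 1² + 6².
  Combine using the Brahmagupta–Fibonacci identity (a² + b²)(c² + d²) = (ac − bd)² + (ad + bc)² = (ac + bd)² + (ad − bc)²:
  5 · 37 = 185: from (1² + 2²)(1² + 6²), take (1·1 − 2·6, 1·6 + 2·1) = (1 − 12, 6 + 2) = (-11, 8); dropping signs (only squares matter) gives (11, 8); check 11² + 8² = 121 + 64 = 185 ✓.
  Scale by k = 4: (4·11, 4·8) = (44, 32).
Step 4: Order so x ≤ y and verify: 32² + 44² = 1024 + 1936 = 2960 = n. ✓

n = 2960 = 32² + 44² (one valid representation with x ≤ y).


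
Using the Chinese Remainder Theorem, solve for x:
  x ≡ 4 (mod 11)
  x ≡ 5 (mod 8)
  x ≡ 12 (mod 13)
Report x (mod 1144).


Moduli 11, 8, 13 are pairwise coprime; by CRT there is a unique solution modulo M = 11 · 8 · 13 = 1144.
Solve pairwise, accumulating the modulus:
  Start with x ≡ 4 (mod 11).
  Combine with x ≡ 5 (mod 8): since gcd(11, 8) = 1, we get a unique residue mod 88.
    Write x = 4 + 11·t and substitute into x ≡ 5 (mod 8): 11·t ≡ 5 − 4 = 1 (mod 8).
    Reduce coefficients mod 8: 3·t ≡ 1 (mod 8).
    The inverse of 3 mod 8 is 3 (since 3·3 = 9 = 1·8 + 1), so t ≡ 3·1 = 3 ≡ 3 (mod 8).
    Then x = 4 + 11·3 = 37, valid modulo lcm(11, 8) = 88: x ≡ 37 (mod 88).
  Combine with x ≡ 12 (mod 13): since gcd(88, 13) = 1, we get a unique residue mod 1144.
    Write x = 37 + 88·t and substitute into x ≡ 12 (mod 13): 88·t ≡ 12 − 37 = -25 (mod 13).
    Reduce coefficients mod 13: 10·t ≡ 1 (mod 13).
    The inverse of 10 mod 13 is 4 (since 10·4 = 40 = 3·13 + 1), so t ≡ 4·1 = 4 ≡ 4 (mod 13).
    Then x = 37 + 88·4 = 389, valid modulo lcm(88, 13) = 1144: x ≡ 389 (mod 1144).
Verify: 389 mod 11 = 4 ✓, 389 mod 8 = 5 ✓, 389 mod 13 = 12 ✓.

x ≡ 389 (mod 1144).
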